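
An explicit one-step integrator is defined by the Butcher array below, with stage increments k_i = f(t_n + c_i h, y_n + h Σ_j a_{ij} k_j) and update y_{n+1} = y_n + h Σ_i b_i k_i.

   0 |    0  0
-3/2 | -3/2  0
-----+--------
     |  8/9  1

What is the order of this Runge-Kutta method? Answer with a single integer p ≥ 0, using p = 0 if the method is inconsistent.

b = (8/9, 1)
c = (0, -3/2)
Σ b_i: 8/9·1 + 1·1 = 17/9 ≠ 1 ⇒ order 0.

0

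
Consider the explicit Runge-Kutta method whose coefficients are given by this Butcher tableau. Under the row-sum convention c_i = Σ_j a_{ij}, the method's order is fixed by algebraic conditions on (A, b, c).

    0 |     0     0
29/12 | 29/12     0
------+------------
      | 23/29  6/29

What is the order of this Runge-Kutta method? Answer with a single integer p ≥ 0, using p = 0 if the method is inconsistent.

2

b = (23/29, 6/29)
c = (0, 29/12)
Σ b_i: 23/29·1 + 6/29·1 = 1 ✓
b·c: 6/29·29/12 = 1/2 ✓; 2 stages ⇒ order 2.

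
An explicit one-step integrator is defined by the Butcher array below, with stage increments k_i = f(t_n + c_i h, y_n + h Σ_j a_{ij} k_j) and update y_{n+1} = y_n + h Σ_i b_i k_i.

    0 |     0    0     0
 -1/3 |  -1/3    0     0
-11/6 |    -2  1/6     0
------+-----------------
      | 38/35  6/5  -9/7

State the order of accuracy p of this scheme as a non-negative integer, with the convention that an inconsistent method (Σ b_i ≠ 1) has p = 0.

b = (38/35, 6/5, -9/7)
c = (0, -1/3, -11/6)
Ac = (0, 0, -1/18)
Σ b_i: 38/35·1 + 6/5·1 + (-9/7)·1 = 1 ✓
b·c: 6/5·(-1/3) + (-9/7)·(-11/6) = 137/70 ≠ 1/2 ⇒ order 1.

1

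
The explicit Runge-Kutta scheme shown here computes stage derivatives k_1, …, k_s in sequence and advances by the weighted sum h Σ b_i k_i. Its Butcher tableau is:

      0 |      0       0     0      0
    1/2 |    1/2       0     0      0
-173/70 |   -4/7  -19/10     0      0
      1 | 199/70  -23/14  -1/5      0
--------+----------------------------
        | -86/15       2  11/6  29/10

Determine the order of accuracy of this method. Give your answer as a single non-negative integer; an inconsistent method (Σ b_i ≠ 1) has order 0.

b = (-86/15, 2, 11/6, 29/10)
c = (0, 1/2, -173/70, 1)
Ac = (0, 0, -19/20, -229/700)
Σ b_i: (-86/15)·1 + 2·1 + 11/6·1 + 29/10·1 = 1 ✓
b·c: 2·1/2 + 11/6·(-173/70) + 29/10·1 = -53/84 ≠ 1/2 ⇒ order 1.

1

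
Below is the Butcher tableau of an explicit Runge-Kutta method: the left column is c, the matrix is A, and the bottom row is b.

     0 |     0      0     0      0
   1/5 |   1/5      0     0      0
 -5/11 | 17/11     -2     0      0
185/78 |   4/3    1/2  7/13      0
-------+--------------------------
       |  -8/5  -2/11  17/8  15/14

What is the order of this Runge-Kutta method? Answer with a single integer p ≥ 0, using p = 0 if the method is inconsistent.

0

b = (-8/5, -2/11, 17/8, 15/14)
c = (0, 1/5, -5/11, 185/78)
Ac = (0, 0, -2/5, -207/1430)
Σ b_i: (-8/5)·1 + (-2/11)·1 + 17/8·1 + 15/14·1 = 4357/3080 ≠ 1 ⇒ order 0.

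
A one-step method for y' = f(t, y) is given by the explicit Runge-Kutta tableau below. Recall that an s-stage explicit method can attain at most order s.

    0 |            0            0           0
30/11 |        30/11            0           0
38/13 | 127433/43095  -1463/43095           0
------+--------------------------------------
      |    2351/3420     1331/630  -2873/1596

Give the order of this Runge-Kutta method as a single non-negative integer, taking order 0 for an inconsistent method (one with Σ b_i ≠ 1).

b = (2351/3420, 1331/630, -2873/1596)
c = (0, 30/11, 38/13)
Ac = (0, 0, -266/2873)
Σ b_i: 2351/3420·1 + 1331/630·1 + (-2873/1596)·1 = 1 ✓
b·c: 1331/630·30/11 + (-2873/1596)·38/13 = 1/2 ✓
b·c²: 1331/630·900/121 + (-2873/1596)·1444/169 = 1/3 ✓
b·Ac: (-2873/1596)·(-266/2873) = 1/6 ✓; 3 stages ⇒ order 3.

3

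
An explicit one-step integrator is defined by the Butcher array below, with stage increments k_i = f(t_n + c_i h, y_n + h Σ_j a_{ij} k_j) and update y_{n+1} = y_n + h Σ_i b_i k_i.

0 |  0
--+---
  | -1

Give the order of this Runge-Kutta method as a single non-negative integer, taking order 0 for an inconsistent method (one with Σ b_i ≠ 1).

b = (-1)
c = (0)
Σ b_i: (-1)·1 = -1 ≠ 1 ⇒ order 0.

0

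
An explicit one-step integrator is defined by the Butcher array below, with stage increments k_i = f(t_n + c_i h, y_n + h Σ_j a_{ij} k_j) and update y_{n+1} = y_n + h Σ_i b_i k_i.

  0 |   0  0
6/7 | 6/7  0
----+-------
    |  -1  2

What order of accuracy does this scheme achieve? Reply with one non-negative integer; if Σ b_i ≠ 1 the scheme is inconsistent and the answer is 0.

1

b = (-1, 2)
c = (0, 6/7)
Σ b_i: (-1)·1 + 2·1 = 1 ✓
b·c: 2·6/7 = 12/7 ≠ 1/2 ⇒ order 1.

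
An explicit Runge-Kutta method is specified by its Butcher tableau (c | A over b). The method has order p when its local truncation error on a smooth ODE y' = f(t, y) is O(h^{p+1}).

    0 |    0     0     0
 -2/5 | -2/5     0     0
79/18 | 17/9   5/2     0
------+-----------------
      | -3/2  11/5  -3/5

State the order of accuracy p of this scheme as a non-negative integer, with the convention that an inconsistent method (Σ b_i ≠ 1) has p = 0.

0

b = (-3/2, 11/5, -3/5)
c = (0, -2/5, 79/18)
Ac = (0, 0, -1)
Σ b_i: (-3/2)·1 + 11/5·1 + (-3/5)·1 = 1/10 ≠ 1 ⇒ order 0.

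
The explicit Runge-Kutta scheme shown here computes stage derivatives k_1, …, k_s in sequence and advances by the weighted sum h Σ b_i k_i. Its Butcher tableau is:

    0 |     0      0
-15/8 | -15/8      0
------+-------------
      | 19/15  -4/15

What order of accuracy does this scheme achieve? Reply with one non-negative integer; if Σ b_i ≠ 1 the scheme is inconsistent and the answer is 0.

2

b = (19/15, -4/15)
c = (0, -15/8)
Σ b_i: 19/15·1 + (-4/15)·1 = 1 ✓
b·c: (-4/15)·(-15/8) = 1/2 ✓; 2 stages ⇒ order 2.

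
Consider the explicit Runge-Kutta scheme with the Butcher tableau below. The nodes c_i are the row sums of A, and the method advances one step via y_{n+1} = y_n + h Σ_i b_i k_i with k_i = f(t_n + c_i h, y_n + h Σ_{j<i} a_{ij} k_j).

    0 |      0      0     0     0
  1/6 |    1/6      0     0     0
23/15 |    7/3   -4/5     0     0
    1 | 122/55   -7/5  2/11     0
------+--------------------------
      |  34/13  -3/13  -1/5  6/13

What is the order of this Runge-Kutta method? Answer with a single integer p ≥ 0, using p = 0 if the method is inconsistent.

0

b = (34/13, -3/13, -1/5, 6/13)
c = (0, 1/6, 23/15, 1)
Ac = (0, 0, -2/15, 1/22)
Σ b_i: 34/13·1 + (-3/13)·1 + (-1/5)·1 + 6/13·1 = 172/65 ≠ 1 ⇒ order 0.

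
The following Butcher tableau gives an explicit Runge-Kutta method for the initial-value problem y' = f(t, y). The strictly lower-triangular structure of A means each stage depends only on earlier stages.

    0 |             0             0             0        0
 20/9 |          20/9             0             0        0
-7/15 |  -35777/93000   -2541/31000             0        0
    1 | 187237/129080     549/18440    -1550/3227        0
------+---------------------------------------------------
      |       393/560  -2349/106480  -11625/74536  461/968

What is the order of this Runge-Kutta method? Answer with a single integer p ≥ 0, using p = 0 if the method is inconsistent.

4

b = (393/560, -2349/106480, -11625/74536, 461/968)
c = (0, 20/9, -7/15, 1)
Ac = (0, 0, -847/4650, 803/2766)
Σ b_i: 393/560·1 + (-2349/106480)·1 + (-11625/74536)·1 + 461/968·1 = 1 ✓
b·c: (-2349/106480)·20/9 + (-11625/74536)·(-7/15) + 461/968·1 = 1/2 ✓
b·c²: (-2349/106480)·400/81 + (-11625/74536)·49/225 + 461/968·1 = 1/3 ✓
b·Ac: (-11625/74536)·(-847/4650) + 461/968·803/2766 = 1/6 ✓
b·c³: (-2349/106480)·8000/729 + (-11625/74536)·(-343/3375) + 461/968·1 = 1/4 ✓
b·(c∘Ac): (-11625/74536)·5929/69750 + 461/968·803/2766 = 1/8 ✓
b·Ac²: (-11625/74536)·(-1694/4185) + 461/968·176/4149 = 1/12 ✓
b·A²c: 461/968·121/1383 = 1/24 ✓; 4 stages ⇒ order 4.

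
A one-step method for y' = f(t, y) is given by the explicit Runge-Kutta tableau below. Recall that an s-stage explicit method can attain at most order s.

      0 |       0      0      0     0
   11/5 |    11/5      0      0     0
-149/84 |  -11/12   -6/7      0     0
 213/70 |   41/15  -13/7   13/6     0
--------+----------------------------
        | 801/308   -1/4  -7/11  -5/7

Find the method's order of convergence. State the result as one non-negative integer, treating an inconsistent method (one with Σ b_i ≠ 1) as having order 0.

1

b = (801/308, -1/4, -7/11, -5/7)
c = (0, 11/5, -149/84, 213/70)
Ac = (0, 0, -66/35, -19981/2520)
Σ b_i: 801/308·1 + (-1/4)·1 + (-7/11)·1 + (-5/7)·1 = 1 ✓
b·c: (-1/4)·11/5 + (-7/11)·(-149/84) + (-5/7)·213/70 = -12893/8085 ≠ 1/2 ⇒ order 1.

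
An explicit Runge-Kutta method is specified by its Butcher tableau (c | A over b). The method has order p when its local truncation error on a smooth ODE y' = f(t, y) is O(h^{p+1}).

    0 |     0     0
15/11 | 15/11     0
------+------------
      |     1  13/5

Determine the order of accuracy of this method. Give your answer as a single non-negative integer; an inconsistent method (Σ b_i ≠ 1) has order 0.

0

b = (1, 13/5)
c = (0, 15/11)
Σ b_i: 1·1 + 13/5·1 = 18/5 ≠ 1 ⇒ order 0.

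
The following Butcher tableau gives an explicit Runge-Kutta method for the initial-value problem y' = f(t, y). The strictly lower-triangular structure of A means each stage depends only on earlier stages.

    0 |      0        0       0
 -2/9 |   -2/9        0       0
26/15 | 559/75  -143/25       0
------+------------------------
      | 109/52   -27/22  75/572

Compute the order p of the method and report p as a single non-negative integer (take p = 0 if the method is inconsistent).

3

b = (109/52, -27/22, 75/572)
c = (0, -2/9, 26/15)
Ac = (0, 0, 286/225)
Σ b_i: 109/52·1 + (-27/22)·1 + 75/572·1 = 1 ✓
b·c: (-27/22)·(-2/9) + 75/572·26/15 = 1/2 ✓
b·c²: (-27/22)·4/81 + 75/572·676/225 = 1/3 ✓
b·Ac: 75/572·286/225 = 1/6 ✓; 3 stages ⇒ order 3.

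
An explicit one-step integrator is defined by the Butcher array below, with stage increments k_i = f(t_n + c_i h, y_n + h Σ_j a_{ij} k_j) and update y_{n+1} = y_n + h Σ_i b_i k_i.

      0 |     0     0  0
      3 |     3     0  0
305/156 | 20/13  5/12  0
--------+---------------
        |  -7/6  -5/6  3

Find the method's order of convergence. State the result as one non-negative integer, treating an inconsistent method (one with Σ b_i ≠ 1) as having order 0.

b = (-7/6, -5/6, 3)
c = (0, 3, 305/156)
Ac = (0, 0, 5/4)
Σ b_i: (-7/6)·1 + (-5/6)·1 + 3·1 = 1 ✓
b·c: (-5/6)·3 + 3·305/156 = 175/52 ≠ 1/2 ⇒ order 1.

1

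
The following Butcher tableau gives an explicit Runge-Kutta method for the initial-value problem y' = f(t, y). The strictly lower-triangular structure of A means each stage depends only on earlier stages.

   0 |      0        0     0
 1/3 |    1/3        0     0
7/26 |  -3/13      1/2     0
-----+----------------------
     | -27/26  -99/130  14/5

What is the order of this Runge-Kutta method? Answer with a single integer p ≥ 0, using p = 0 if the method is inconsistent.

b = (-27/26, -99/130, 14/5)
c = (0, 1/3, 7/26)
Ac = (0, 0, 1/6)
Σ b_i: (-27/26)·1 + (-99/130)·1 + 14/5·1 = 1 ✓
b·c: (-99/130)·1/3 + 14/5·7/26 = 1/2 ✓
b·c²: (-99/130)·1/9 + 14/5·49/676 = 20/169 ≠ 1/3 ⇒ order 2.
b·Ac: 14/5·1/6 = 7/15 ≠ 1/6

2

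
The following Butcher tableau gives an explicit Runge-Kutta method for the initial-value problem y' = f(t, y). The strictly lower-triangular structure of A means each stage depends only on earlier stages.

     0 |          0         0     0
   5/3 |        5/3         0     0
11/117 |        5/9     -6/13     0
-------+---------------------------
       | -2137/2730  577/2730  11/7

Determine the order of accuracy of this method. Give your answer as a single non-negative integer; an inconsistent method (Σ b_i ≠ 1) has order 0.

b = (-2137/2730, 577/2730, 11/7)
c = (0, 5/3, 11/117)
Ac = (0, 0, -10/13)
Σ b_i: (-2137/2730)·1 + 577/2730·1 + 11/7·1 = 1 ✓
b·c: 577/2730·5/3 + 11/7·11/117 = 1/2 ✓
b·c²: 577/2730·25/9 + 11/7·121/13689 = 115177/191646 ≠ 1/3 ⇒ order 2.
b·Ac: 11/7·(-10/13) = -110/91 ≠ 1/6

2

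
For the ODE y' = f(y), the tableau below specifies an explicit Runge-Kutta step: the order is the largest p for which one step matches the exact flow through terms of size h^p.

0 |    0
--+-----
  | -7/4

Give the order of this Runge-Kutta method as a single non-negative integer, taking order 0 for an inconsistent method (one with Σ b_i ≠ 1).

b = (-7/4)
c = (0)
Σ b_i: (-7/4)·1 = -7/4 ≠ 1 ⇒ order 0.

0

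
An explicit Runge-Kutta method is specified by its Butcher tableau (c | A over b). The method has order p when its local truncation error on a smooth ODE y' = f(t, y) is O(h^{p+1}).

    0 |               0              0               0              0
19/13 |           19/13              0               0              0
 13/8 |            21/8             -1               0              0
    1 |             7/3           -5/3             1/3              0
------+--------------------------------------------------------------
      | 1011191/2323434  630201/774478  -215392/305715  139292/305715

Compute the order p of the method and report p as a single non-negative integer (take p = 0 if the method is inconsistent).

3

b = (1011191/2323434, 630201/774478, -215392/305715, 139292/305715)
c = (0, 19/13, 13/8, 1)
Ac = (0, 0, -19/13, -197/104)
Σ b_i: 1011191/2323434·1 + 630201/774478·1 + (-215392/305715)·1 + 139292/305715·1 = 1 ✓
b·c: 630201/774478·19/13 + (-215392/305715)·13/8 + 139292/305715·1 = 1/2 ✓
b·c²: 630201/774478·361/169 + (-215392/305715)·169/64 + 139292/305715·1 = 1/3 ✓
b·Ac: (-215392/305715)·(-19/13) + 139292/305715·(-197/104) = 1/6 ✓
b·c³: 630201/774478·6859/2197 + (-215392/305715)·2197/512 + 139292/305715·1 = -115405/4239248 ≠ 1/4 ⇒ order 3.
b·(c∘Ac): (-215392/305715)·(-19/8) + 139292/305715·(-197/104) = 429355/529906 ≠ 1/8
b·Ac²: (-215392/305715)·(-361/169) + 139292/305715·(-86959/32448) = 54164563/190766160 ≠ 1/12
b·A²c: 139292/305715·(-19/39) = -2646548/11922885 ≠ 1/24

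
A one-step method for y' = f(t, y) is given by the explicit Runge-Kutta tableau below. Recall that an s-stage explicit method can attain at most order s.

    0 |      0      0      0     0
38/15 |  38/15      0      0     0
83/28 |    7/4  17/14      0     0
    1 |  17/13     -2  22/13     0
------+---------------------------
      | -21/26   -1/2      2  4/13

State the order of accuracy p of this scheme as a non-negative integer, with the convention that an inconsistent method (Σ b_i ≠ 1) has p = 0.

1

b = (-21/26, -1/2, 2, 4/13)
c = (0, 38/15, 83/28, 1)
Ac = (0, 0, 323/105, -137/2730)
Σ b_i: (-21/26)·1 + (-1/2)·1 + 2·1 + 4/13·1 = 1 ✓
b·c: (-1/2)·38/15 + 2·83/28 + 4/13·1 = 13567/2730 ≠ 1/2 ⇒ order 1.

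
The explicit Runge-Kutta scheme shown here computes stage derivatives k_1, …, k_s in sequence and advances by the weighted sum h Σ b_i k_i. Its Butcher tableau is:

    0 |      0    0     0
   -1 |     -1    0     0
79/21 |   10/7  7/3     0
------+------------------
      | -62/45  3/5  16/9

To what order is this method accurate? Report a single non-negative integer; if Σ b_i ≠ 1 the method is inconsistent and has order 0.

1

b = (-62/45, 3/5, 16/9)
c = (0, -1, 79/21)
Ac = (0, 0, -7/3)
Σ b_i: (-62/45)·1 + 3/5·1 + 16/9·1 = 1 ✓
b·c: 3/5·(-1) + 16/9·79/21 = 5753/945 ≠ 1/2 ⇒ order 1.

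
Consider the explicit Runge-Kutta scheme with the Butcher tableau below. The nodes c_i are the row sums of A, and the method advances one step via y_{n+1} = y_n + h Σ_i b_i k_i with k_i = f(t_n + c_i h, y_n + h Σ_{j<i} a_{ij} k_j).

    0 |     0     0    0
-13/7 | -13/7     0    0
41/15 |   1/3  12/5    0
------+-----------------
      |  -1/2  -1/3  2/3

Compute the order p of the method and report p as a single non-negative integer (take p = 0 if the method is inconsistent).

0

b = (-1/2, -1/3, 2/3)
c = (0, -13/7, 41/15)
Ac = (0, 0, -156/35)
Σ b_i: (-1/2)·1 + (-1/3)·1 + 2/3·1 = -1/6 ≠ 1 ⇒ order 0.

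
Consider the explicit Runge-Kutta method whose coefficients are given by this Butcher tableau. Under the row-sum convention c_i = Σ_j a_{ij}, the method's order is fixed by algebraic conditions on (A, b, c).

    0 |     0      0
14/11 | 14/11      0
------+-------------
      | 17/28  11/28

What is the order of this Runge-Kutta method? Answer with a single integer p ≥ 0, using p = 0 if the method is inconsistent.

b = (17/28, 11/28)
c = (0, 14/11)
Σ b_i: 17/28·1 + 11/28·1 = 1 ✓
b·c: 11/28·14/11 = 1/2 ✓; 2 stages ⇒ order 2.

2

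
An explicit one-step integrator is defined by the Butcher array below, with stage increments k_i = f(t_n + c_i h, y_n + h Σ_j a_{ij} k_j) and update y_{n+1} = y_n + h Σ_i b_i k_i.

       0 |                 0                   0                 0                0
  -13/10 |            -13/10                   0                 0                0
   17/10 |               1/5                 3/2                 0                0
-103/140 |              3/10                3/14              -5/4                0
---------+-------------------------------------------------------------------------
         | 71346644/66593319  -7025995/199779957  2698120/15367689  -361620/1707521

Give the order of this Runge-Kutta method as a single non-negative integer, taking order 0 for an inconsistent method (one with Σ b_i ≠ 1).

b = (71346644/66593319, -7025995/199779957, 2698120/15367689, -361620/1707521)
c = (0, -13/10, 17/10, -103/140)
Ac = (0, 0, -39/20, -673/280)
Σ b_i: 71346644/66593319·1 + (-7025995/199779957)·1 + 2698120/15367689·1 + (-361620/1707521)·1 = 1 ✓
b·c: (-7025995/199779957)·(-13/10) + 2698120/15367689·17/10 + (-361620/1707521)·(-103/140) = 1/2 ✓
b·c²: (-7025995/199779957)·169/100 + 2698120/15367689·289/100 + (-361620/1707521)·10609/19600 = 1/3 ✓
b·Ac: 2698120/15367689·(-39/20) + (-361620/1707521)·(-673/280) = 1/6 ✓
b·c³: (-7025995/199779957)·(-2197/1000) + 2698120/15367689·4913/1000 + (-361620/1707521)·(-1092727/2744000) = 14690021723/14343176400 ≠ 1/4 ⇒ order 3.
b·(c∘Ac): 2698120/15367689·(-663/200) + (-361620/1707521)·69319/39200 = -195993037/204902520 ≠ 1/8
b·Ac²: 2698120/15367689·507/200 + (-361620/1707521)·(-9101/2800) = 116121877/102451260 ≠ 1/12
b·A²c: (-361620/1707521)·39/16 = -3525795/6830084 ≠ 1/24

3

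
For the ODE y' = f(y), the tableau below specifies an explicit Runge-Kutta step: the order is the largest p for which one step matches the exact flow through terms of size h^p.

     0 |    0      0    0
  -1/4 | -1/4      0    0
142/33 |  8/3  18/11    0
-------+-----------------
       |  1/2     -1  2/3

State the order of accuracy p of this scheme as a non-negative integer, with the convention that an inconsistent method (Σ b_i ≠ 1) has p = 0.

0

b = (1/2, -1, 2/3)
c = (0, -1/4, 142/33)
Ac = (0, 0, -9/22)
Σ b_i: 1/2·1 + (-1)·1 + 2/3·1 = 1/6 ≠ 1 ⇒ order 0.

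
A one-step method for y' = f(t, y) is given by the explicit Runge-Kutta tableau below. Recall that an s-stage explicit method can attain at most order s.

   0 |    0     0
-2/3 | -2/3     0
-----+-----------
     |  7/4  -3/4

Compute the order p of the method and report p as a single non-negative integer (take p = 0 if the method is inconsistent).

2

b = (7/4, -3/4)
c = (0, -2/3)
Σ b_i: 7/4·1 + (-3/4)·1 = 1 ✓
b·c: (-3/4)·(-2/3) = 1/2 ✓; 2 stages ⇒ order 2.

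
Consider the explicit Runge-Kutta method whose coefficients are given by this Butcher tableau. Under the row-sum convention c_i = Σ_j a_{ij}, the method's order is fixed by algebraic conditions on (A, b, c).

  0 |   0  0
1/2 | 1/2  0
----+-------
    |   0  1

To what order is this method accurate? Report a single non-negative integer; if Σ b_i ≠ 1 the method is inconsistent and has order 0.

2

b = (0, 1)
c = (0, 1/2)
Σ b_i: 1·1 = 1 ✓
b·c: 1·1/2 = 1/2 ✓; 2 stages ⇒ order 2.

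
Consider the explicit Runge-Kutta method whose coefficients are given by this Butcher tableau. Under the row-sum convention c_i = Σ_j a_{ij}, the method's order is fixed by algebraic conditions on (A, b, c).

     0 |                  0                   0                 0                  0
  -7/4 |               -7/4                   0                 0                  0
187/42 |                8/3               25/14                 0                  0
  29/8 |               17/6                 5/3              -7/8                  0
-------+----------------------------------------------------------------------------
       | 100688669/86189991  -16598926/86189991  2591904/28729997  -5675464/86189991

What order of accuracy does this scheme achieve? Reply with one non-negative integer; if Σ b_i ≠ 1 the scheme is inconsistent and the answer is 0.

3

b = (100688669/86189991, -16598926/86189991, 2591904/28729997, -5675464/86189991)
c = (0, -7/4, 187/42, 29/8)
Ac = (0, 0, -25/8, -109/16)
Σ b_i: 100688669/86189991·1 + (-16598926/86189991)·1 + 2591904/28729997·1 + (-5675464/86189991)·1 = 1 ✓
b·c: (-16598926/86189991)·(-7/4) + 2591904/28729997·187/42 + (-5675464/86189991)·29/8 = 1/2 ✓
b·c²: (-16598926/86189991)·49/16 + 2591904/28729997·34969/1764 + (-5675464/86189991)·841/64 = 1/3 ✓
b·Ac: 2591904/28729997·(-25/8) + (-5675464/86189991)·(-109/16) = 1/6 ✓
b·c³: (-16598926/86189991)·(-343/64) + 2591904/28729997·6539203/74088 + (-5675464/86189991)·24389/512 = 678606292169/115839347904 ≠ 1/4 ⇒ order 3.
b·(c∘Ac): 2591904/28729997·(-4675/336) + (-5675464/86189991)·(-3161/128) = 511496113/1379039856 ≠ 1/8
b·Ac²: 2591904/28729997·175/32 + (-5675464/86189991)·(-24679/2016) = 28224000107/21719877732 ≠ 1/12
b·A²c: (-5675464/86189991)·175/64 = -124150775/689519928 ≠ 1/24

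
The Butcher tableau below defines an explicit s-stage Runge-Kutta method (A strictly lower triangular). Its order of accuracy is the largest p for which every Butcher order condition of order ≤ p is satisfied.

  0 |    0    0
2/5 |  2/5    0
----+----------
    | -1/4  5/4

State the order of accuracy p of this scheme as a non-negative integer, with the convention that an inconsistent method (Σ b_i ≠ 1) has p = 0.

2

b = (-1/4, 5/4)
c = (0, 2/5)
Σ b_i: (-1/4)·1 + 5/4·1 = 1 ✓
b·c: 5/4·2/5 = 1/2 ✓; 2 stages ⇒ order 2.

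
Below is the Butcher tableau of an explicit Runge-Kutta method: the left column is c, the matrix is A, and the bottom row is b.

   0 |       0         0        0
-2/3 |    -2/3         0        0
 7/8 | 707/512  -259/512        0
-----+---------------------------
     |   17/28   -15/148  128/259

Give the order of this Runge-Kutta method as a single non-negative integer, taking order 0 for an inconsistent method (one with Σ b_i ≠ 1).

3

b = (17/28, -15/148, 128/259)
c = (0, -2/3, 7/8)
Ac = (0, 0, 259/768)
Σ b_i: 17/28·1 + (-15/148)·1 + 128/259·1 = 1 ✓
b·c: (-15/148)·(-2/3) + 128/259·7/8 = 1/2 ✓
b·c²: (-15/148)·4/9 + 128/259·49/64 = 1/3 ✓
b·Ac: 128/259·259/768 = 1/6 ✓; 3 stages ⇒ order 3.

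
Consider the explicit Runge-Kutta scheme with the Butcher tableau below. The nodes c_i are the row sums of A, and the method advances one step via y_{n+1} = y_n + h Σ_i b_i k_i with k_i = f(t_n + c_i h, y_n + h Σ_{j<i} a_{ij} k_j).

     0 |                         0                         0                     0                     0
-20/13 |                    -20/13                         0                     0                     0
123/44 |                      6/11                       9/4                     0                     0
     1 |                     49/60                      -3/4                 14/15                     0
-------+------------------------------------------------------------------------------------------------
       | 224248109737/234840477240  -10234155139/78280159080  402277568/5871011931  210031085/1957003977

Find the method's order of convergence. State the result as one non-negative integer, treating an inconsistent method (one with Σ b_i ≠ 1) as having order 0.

b = (224248109737/234840477240, -10234155139/78280159080, 402277568/5871011931, 210031085/1957003977)
c = (0, -20/13, 123/44, 1)
Ac = (0, 0, -45/13, 5381/1430)
Σ b_i: 224248109737/234840477240·1 + (-10234155139/78280159080)·1 + 402277568/5871011931·1 + 210031085/1957003977·1 = 1 ✓
b·c: (-10234155139/78280159080)·(-20/13) + 402277568/5871011931·123/44 + 210031085/1957003977·1 = 1/2 ✓
b·c²: (-10234155139/78280159080)·400/169 + 402277568/5871011931·15129/1936 + 210031085/1957003977·1 = 1/3 ✓
b·Ac: 402277568/5871011931·(-45/13) + 210031085/1957003977·5381/1430 = 1/6 ✓
b·c³: (-10234155139/78280159080)·(-8000/2197) + 402277568/5871011931·1860867/85184 + 210031085/1957003977·1 = 582148118234/279851568711 ≠ 1/4 ⇒ order 3.
b·(c∘Ac): 402277568/5871011931·(-5535/572) + 210031085/1957003977·5381/1430 = -13187782073/50882103402 ≠ 1/8
b·Ac²: 402277568/5871011931·900/169 + 210031085/1957003977·4513869/817960 = 714293628137/746270849896 ≠ 1/12
b·A²c: 210031085/1957003977·(-42/13) = -2940435190/8480350567 ≠ 1/24

3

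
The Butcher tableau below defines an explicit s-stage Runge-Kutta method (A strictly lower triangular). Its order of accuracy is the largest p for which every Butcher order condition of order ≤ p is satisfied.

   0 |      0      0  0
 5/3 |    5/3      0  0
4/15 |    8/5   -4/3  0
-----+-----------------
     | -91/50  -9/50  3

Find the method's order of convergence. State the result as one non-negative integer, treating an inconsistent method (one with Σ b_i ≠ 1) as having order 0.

2

b = (-91/50, -9/50, 3)
c = (0, 5/3, 4/15)
Ac = (0, 0, -20/9)
Σ b_i: (-91/50)·1 + (-9/50)·1 + 3·1 = 1 ✓
b·c: (-9/50)·5/3 + 3·4/15 = 1/2 ✓
b·c²: (-9/50)·25/9 + 3·16/225 = -43/150 ≠ 1/3 ⇒ order 2.
b·Ac: 3·(-20/9) = -20/3 ≠ 1/6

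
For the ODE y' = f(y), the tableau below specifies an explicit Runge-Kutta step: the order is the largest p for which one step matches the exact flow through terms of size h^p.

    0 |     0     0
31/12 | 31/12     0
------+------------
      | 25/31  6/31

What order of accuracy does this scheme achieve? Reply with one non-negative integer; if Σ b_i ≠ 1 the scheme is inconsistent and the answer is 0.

2

b = (25/31, 6/31)
c = (0, 31/12)
Σ b_i: 25/31·1 + 6/31·1 = 1 ✓
b·c: 6/31·31/12 = 1/2 ✓; 2 stages ⇒ order 2.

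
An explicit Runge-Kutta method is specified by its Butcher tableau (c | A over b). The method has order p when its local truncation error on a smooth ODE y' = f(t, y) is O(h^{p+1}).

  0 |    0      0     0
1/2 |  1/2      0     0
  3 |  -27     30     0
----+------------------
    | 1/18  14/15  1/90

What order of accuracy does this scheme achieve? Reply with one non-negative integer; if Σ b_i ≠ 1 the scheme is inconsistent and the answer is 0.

b = (1/18, 14/15, 1/90)
c = (0, 1/2, 3)
Ac = (0, 0, 15)
Σ b_i: 1/18·1 + 14/15·1 + 1/90·1 = 1 ✓
b·c: 14/15·1/2 + 1/90·3 = 1/2 ✓
b·c²: 14/15·1/4 + 1/90·9 = 1/3 ✓
b·Ac: 1/90·15 = 1/6 ✓; 3 stages ⇒ order 3.

3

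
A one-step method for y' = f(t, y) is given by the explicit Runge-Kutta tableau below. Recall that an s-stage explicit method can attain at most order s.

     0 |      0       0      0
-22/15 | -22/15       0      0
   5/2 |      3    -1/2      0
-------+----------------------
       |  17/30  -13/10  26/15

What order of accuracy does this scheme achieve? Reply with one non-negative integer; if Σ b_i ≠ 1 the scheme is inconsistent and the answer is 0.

b = (17/30, -13/10, 26/15)
c = (0, -22/15, 5/2)
Ac = (0, 0, 11/15)
Σ b_i: 17/30·1 + (-13/10)·1 + 26/15·1 = 1 ✓
b·c: (-13/10)·(-22/15) + 26/15·5/2 = 156/25 ≠ 1/2 ⇒ order 1.

1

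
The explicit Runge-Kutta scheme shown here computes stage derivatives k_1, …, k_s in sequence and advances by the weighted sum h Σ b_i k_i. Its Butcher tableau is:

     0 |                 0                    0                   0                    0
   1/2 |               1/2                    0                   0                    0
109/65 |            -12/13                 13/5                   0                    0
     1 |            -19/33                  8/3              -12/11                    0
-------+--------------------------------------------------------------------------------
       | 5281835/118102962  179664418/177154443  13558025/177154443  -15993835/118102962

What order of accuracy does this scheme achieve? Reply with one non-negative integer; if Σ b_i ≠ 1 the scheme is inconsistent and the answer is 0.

b = (5281835/118102962, 179664418/177154443, 13558025/177154443, -15993835/118102962)
c = (0, 1/2, 109/65, 1)
Ac = (0, 0, 13/10, -1064/2145)
Σ b_i: 5281835/118102962·1 + 179664418/177154443·1 + 13558025/177154443·1 + (-15993835/118102962)·1 = 1 ✓
b·c: 179664418/177154443·1/2 + 13558025/177154443·109/65 + (-15993835/118102962)·1 = 1/2 ✓
b·c²: 179664418/177154443·1/4 + 13558025/177154443·11881/4225 + (-15993835/118102962)·1 = 1/3 ✓
b·Ac: 13558025/177154443·13/10 + (-15993835/118102962)·(-1064/2145) = 1/6 ✓
b·c³: 179664418/177154443·1/8 + 13558025/177154443·1295029/274625 + (-15993835/118102962)·1 = 1802721131/5117795020 ≠ 1/4 ⇒ order 3.
b·(c∘Ac): 13558025/177154443·109/50 + (-15993835/118102962)·(-1064/2145) = 82913605/354308886 ≠ 1/8
b·Ac²: 13558025/177154443·13/20 + (-15993835/118102962)·(-334766/139425) = 5756022511/15353385060 ≠ 1/12
b·A²c: (-15993835/118102962)·(-78/55) = 3780361/19683827 ≠ 1/24

3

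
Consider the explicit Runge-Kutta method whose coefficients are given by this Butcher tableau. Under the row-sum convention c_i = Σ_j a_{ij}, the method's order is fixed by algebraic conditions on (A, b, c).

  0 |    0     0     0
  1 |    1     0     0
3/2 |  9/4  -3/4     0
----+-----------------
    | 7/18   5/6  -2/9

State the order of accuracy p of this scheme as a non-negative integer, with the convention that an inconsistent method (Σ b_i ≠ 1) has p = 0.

b = (7/18, 5/6, -2/9)
c = (0, 1, 3/2)
Ac = (0, 0, -3/4)
Σ b_i: 7/18·1 + 5/6·1 + (-2/9)·1 = 1 ✓
b·c: 5/6·1 + (-2/9)·3/2 = 1/2 ✓
b·c²: 5/6·1 + (-2/9)·9/4 = 1/3 ✓
b·Ac: (-2/9)·(-3/4) = 1/6 ✓; 3 stages ⇒ order 3.

3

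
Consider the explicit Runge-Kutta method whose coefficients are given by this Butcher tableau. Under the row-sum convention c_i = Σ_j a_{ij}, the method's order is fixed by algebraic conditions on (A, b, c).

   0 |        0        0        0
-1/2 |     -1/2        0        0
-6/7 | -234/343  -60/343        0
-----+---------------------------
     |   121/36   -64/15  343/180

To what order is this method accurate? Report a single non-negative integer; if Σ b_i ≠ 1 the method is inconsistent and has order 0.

b = (121/36, -64/15, 343/180)
c = (0, -1/2, -6/7)
Ac = (0, 0, 30/343)
Σ b_i: 121/36·1 + (-64/15)·1 + 343/180·1 = 1 ✓
b·c: (-64/15)·(-1/2) + 343/180·(-6/7) = 1/2 ✓
b·c²: (-64/15)·1/4 + 343/180·36/49 = 1/3 ✓
b·Ac: 343/180·30/343 = 1/6 ✓; 3 stages ⇒ order 3.

3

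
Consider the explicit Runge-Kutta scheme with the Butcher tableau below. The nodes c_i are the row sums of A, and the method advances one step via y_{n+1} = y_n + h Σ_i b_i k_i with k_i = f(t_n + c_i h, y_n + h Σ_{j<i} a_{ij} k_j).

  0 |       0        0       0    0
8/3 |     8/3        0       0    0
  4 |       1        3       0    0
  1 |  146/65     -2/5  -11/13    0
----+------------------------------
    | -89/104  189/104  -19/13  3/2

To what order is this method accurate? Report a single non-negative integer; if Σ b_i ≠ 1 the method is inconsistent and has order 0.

2

b = (-89/104, 189/104, -19/13, 3/2)
c = (0, 8/3, 4, 1)
Ac = (0, 0, 8, -868/195)
Σ b_i: (-89/104)·1 + 189/104·1 + (-19/13)·1 + 3/2·1 = 1 ✓
b·c: 189/104·8/3 + (-19/13)·4 + 3/2·1 = 1/2 ✓
b·c²: 189/104·64/9 + (-19/13)·16 + 3/2·1 = -233/26 ≠ 1/3 ⇒ order 2.
b·Ac: (-19/13)·8 + 3/2·(-868/195) = -1194/65 ≠ 1/6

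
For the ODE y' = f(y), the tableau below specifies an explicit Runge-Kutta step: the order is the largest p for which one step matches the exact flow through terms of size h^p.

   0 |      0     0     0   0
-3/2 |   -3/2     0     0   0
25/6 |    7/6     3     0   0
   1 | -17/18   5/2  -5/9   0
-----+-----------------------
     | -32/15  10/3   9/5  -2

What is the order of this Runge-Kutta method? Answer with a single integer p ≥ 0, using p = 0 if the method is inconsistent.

b = (-32/15, 10/3, 9/5, -2)
c = (0, -3/2, 25/6, 1)
Ac = (0, 0, -9/2, -655/108)
Σ b_i: (-32/15)·1 + 10/3·1 + 9/5·1 + (-2)·1 = 1 ✓
b·c: 10/3·(-3/2) + 9/5·25/6 + (-2)·1 = 1/2 ✓
b·c²: 10/3·9/4 + 9/5·625/36 + (-2)·1 = 147/4 ≠ 1/3 ⇒ order 2.
b·Ac: 9/5·(-9/2) + (-2)·(-655/108) = 544/135 ≠ 1/6

2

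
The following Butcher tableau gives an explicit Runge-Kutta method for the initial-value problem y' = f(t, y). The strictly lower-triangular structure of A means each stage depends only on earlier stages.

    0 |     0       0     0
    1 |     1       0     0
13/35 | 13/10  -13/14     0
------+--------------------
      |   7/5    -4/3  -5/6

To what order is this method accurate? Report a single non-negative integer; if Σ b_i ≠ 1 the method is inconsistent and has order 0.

0

b = (7/5, -4/3, -5/6)
c = (0, 1, 13/35)
Ac = (0, 0, -13/14)
Σ b_i: 7/5·1 + (-4/3)·1 + (-5/6)·1 = -23/30 ≠ 1 ⇒ order 0.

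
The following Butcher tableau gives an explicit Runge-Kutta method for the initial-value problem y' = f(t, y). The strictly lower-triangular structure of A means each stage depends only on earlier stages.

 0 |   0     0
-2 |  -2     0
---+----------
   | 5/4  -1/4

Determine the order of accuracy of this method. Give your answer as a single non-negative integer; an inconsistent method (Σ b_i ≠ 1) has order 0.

2

b = (5/4, -1/4)
c = (0, -2)
Σ b_i: 5/4·1 + (-1/4)·1 = 1 ✓
b·c: (-1/4)·(-2) = 1/2 ✓; 2 stages ⇒ order 2.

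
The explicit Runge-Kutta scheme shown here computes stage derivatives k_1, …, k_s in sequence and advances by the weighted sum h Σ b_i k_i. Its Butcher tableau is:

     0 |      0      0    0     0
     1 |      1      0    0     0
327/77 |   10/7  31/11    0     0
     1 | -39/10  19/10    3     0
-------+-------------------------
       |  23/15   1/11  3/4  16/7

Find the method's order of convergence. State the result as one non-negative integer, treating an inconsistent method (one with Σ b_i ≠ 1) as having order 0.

0

b = (23/15, 1/11, 3/4, 16/7)
c = (0, 1, 327/77, 1)
Ac = (0, 0, 31/11, 11273/770)
Σ b_i: 23/15·1 + 1/11·1 + 3/4·1 + 16/7·1 = 21529/4620 ≠ 1 ⇒ order 0.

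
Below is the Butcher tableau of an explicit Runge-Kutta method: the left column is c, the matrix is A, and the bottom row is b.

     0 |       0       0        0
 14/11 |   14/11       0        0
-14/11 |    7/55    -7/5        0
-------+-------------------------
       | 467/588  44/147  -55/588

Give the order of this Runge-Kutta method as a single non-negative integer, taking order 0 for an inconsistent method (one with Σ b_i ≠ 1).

3

b = (467/588, 44/147, -55/588)
c = (0, 14/11, -14/11)
Ac = (0, 0, -98/55)
Σ b_i: 467/588·1 + 44/147·1 + (-55/588)·1 = 1 ✓
b·c: 44/147·14/11 + (-55/588)·(-14/11) = 1/2 ✓
b·c²: 44/147·196/121 + (-55/588)·196/121 = 1/3 ✓
b·Ac: (-55/588)·(-98/55) = 1/6 ✓; 3 stages ⇒ order 3.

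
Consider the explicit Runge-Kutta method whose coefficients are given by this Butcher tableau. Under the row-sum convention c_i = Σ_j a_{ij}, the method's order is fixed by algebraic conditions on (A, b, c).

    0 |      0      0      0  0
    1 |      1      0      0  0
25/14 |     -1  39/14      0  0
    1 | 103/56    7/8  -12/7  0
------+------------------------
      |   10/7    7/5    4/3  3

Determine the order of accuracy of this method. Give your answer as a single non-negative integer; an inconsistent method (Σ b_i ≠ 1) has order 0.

0

b = (10/7, 7/5, 4/3, 3)
c = (0, 1, 25/14, 1)
Ac = (0, 0, 39/14, -857/392)
Σ b_i: 10/7·1 + 7/5·1 + 4/3·1 + 3·1 = 752/105 ≠ 1 ⇒ order 0.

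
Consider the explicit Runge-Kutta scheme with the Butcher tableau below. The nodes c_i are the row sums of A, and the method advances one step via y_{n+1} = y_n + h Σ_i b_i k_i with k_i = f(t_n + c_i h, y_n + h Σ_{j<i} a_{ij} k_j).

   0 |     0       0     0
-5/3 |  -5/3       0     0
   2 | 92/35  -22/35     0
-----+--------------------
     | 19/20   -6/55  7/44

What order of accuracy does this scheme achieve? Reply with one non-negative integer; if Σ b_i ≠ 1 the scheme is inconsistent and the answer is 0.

3

b = (19/20, -6/55, 7/44)
c = (0, -5/3, 2)
Ac = (0, 0, 22/21)
Σ b_i: 19/20·1 + (-6/55)·1 + 7/44·1 = 1 ✓
b·c: (-6/55)·(-5/3) + 7/44·2 = 1/2 ✓
b·c²: (-6/55)·25/9 + 7/44·4 = 1/3 ✓
b·Ac: 7/44·22/21 = 1/6 ✓; 3 stages ⇒ order 3.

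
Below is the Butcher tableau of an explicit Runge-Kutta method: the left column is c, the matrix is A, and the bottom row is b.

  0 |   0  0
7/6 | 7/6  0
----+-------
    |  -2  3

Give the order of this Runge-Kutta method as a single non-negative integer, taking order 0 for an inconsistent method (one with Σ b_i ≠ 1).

b = (-2, 3)
c = (0, 7/6)
Σ b_i: (-2)·1 + 3·1 = 1 ✓
b·c: 3·7/6 = 7/2 ≠ 1/2 ⇒ order 1.

1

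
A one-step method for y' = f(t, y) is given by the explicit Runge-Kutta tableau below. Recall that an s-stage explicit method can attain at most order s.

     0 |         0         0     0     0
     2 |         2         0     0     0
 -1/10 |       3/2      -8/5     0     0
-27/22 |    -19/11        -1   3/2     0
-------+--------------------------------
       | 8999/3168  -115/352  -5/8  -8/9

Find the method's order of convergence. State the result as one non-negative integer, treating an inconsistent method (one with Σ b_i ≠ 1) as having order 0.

b = (8999/3168, -115/352, -5/8, -8/9)
c = (0, 2, -1/10, -27/22)
Ac = (0, 0, -16/5, -43/20)
Σ b_i: 8999/3168·1 + (-115/352)·1 + (-5/8)·1 + (-8/9)·1 = 1 ✓
b·c: (-115/352)·2 + (-5/8)·(-1/10) + (-8/9)·(-27/22) = 1/2 ✓
b·c²: (-115/352)·4 + (-5/8)·1/100 + (-8/9)·729/484 = -51341/19360 ≠ 1/3 ⇒ order 2.
b·Ac: (-5/8)·(-16/5) + (-8/9)·(-43/20) = 176/45 ≠ 1/6

2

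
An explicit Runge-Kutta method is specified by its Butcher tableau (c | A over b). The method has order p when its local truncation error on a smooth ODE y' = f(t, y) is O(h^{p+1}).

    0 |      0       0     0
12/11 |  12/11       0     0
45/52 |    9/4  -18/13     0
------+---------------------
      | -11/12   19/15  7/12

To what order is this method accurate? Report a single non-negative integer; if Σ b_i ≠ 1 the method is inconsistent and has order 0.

0

b = (-11/12, 19/15, 7/12)
c = (0, 12/11, 45/52)
Ac = (0, 0, -216/143)
Σ b_i: (-11/12)·1 + 19/15·1 + 7/12·1 = 14/15 ≠ 1 ⇒ order 0.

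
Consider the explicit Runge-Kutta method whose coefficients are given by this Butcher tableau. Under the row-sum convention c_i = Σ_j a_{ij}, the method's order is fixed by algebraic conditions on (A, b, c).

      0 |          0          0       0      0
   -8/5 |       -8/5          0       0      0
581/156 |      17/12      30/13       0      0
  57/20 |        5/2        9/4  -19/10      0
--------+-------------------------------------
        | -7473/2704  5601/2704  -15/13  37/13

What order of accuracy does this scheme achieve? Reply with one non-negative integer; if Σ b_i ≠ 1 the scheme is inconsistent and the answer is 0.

2

b = (-7473/2704, 5601/2704, -15/13, 37/13)
c = (0, -8/5, 581/156, 57/20)
Ac = (0, 0, -48/13, -3331/312)
Σ b_i: (-7473/2704)·1 + 5601/2704·1 + (-15/13)·1 + 37/13·1 = 1 ✓
b·c: 5601/2704·(-8/5) + (-15/13)·581/156 + 37/13·57/20 = 1/2 ✓
b·c²: 5601/2704·64/25 + (-15/13)·337561/24336 + 37/13·3249/400 = 16366481/1318200 ≠ 1/3 ⇒ order 2.
b·Ac: (-15/13)·(-48/13) + 37/13·(-3331/312) = -105967/4056 ≠ 1/6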